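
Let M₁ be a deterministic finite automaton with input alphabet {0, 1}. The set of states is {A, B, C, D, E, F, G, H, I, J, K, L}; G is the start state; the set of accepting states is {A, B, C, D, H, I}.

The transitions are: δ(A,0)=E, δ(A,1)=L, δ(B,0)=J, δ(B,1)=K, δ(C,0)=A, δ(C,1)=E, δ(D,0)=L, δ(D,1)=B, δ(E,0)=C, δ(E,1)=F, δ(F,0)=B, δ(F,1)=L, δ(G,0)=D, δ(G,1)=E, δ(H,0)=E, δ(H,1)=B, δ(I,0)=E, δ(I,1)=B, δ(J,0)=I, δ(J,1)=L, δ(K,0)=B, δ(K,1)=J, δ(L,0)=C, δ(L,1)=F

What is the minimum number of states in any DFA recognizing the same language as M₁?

Reachable states from the start: {A,B,C,D,E,F,G,I,J,K,L}. Unreachable: {H} — drop them.
Initial partition by acceptance: {A,B,C,D,I} | {E,F,G,J,K,L}.
Refine {A,B,C,D,I} on symbol 0: members go to different blocks, giving {A,B,D,I} and {C}.
On input 1, block {A,B,D,I} splits into {A,B} and {D,I}.
Refine {E,F,G,J,K,L} on symbol 0: members go to different blocks, giving {E,L} and {F,K} and {G,J}.
Refine {A,B} on symbol 0: members go to different blocks, giving {A} and {B}.
Split {F,K} by δ(·,1) → {F} and {K}.
Stable partition: {A} | {E,L} | {C} | {D,I} | {F} | {G,J} | {B} | {K} — 8 equivalence classes.

8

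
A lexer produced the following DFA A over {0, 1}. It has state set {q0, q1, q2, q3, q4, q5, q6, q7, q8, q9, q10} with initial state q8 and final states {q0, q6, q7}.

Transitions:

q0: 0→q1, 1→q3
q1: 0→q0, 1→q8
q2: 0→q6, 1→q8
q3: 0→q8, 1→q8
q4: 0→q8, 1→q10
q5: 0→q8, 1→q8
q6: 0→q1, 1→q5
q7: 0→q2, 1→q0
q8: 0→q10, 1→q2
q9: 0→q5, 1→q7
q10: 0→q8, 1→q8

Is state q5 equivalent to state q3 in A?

States {q4,q7,q9} cannot be reached from the start state, so discard them.
Start with accepting vs non-accepting: {q0,q6} | {q1,q2,q3,q5,q8,q10}.
On input 0, block {q1,q2,q3,q5,q8,q10} splits into {q3,q5,q8,q10} and {q1,q2}.
Refine {q3,q5,q8,q10} on symbol 1: members go to different blocks, giving {q3,q5,q10} and {q8}.
No further refinement is possible. Final partition (4 blocks): {q0,q6} | {q3,q5,q10} | {q1,q2} | {q8}.
q5 and q3 lie in the same block of the stable partition, so they are equivalent — no string distinguishes them.

Yes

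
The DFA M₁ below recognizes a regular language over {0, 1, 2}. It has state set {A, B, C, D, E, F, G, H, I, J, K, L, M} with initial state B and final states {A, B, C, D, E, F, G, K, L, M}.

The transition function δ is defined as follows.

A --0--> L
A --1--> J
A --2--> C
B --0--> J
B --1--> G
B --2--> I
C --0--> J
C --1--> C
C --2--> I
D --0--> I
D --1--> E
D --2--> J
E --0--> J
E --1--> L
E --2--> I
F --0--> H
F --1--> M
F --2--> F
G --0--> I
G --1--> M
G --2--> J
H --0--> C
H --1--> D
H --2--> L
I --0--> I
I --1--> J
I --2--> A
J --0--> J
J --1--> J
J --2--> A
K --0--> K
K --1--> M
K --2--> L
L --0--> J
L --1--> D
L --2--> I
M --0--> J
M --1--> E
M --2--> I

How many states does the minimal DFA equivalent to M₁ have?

3

Reachable states from the start: {A,B,C,D,E,G,I,J,L,M}. Unreachable: {F,H,K} — drop them.
Initial partition by acceptance: {A,B,C,D,E,G,L,M} | {I,J}.
Split {A,B,C,D,E,G,L,M} by δ(·,0) → {B,C,D,E,G,L,M} and {A}.
The partition is now stable with 3 blocks: {B,C,D,E,G,L,M} | {I,J} | {A}.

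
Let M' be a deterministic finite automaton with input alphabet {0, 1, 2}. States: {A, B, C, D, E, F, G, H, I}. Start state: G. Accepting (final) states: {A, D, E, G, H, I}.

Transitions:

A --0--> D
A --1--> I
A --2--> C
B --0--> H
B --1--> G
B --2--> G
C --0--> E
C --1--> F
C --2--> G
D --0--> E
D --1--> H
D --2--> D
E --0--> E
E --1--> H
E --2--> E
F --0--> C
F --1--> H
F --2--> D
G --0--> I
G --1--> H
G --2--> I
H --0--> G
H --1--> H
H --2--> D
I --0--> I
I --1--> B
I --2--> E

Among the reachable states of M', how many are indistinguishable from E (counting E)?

First remove the unreachable states {A,C,F}; 6 states remain.
Initial partition by acceptance: {D,E,G,H,I} | {B}.
On input 1, block {D,E,G,H,I} splits into {D,E,G,H} and {I}.
On input 0, block {D,E,G,H} splits into {D,E,H} and {G}.
On input 0, block {D,E,H} splits into {D,E} and {H}.
No further refinement is possible. Final partition (5 blocks): {D,E} | {B} | {I} | {G} | {H}.
The equivalence class containing E is {D,E}, of size 2.

2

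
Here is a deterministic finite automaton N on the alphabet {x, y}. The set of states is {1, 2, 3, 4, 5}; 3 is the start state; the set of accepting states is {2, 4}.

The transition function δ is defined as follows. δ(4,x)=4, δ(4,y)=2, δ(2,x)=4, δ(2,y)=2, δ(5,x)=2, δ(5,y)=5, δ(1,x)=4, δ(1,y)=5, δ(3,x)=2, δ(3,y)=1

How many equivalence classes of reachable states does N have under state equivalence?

2

P0 = {2,4} | {1,3,5}.
The partition is now stable with 2 blocks: {2,4} | {1,3,5}.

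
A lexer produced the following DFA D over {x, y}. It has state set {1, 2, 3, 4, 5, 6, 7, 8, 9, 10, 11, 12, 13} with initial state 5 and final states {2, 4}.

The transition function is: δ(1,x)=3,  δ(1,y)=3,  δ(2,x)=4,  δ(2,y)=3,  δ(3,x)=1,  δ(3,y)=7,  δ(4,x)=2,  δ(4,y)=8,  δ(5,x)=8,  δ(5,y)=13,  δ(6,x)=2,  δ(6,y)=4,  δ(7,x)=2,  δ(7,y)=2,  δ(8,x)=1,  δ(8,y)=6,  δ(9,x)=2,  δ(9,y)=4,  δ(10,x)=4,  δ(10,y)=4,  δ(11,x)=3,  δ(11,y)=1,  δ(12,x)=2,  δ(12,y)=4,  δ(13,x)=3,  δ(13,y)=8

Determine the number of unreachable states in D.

4

BFS from 5 reaches {1, 2, 3, 4, 5, 6, 7, 8, 13}; the 4 state(s) 9, 10, 11, 12 are never visited.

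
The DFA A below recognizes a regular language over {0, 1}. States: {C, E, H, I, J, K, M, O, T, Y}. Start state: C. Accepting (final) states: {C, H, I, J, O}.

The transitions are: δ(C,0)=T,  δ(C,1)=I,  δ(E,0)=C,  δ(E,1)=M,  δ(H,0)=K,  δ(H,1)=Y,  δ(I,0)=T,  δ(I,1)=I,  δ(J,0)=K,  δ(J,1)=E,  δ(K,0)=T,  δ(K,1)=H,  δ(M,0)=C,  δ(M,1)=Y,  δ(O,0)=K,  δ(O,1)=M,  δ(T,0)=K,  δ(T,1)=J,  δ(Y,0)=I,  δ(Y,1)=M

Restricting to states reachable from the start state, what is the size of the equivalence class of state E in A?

3

Reachable states from the start: {C,E,H,I,J,K,M,T,Y}. Unreachable: {O} — drop them.
P0 = {C,H,I,J} | {E,K,M,T,Y}.
On input 1, block {C,H,I,J} splits into {C,I} and {H,J}.
Split {E,K,M,T,Y} by δ(·,0) → {E,M,Y} and {K,T}.
The partition is now stable with 4 blocks: {C,I} | {E,M,Y} | {H,J} | {K,T}.
State E belongs to the block {E,M,Y}, which has 3 states.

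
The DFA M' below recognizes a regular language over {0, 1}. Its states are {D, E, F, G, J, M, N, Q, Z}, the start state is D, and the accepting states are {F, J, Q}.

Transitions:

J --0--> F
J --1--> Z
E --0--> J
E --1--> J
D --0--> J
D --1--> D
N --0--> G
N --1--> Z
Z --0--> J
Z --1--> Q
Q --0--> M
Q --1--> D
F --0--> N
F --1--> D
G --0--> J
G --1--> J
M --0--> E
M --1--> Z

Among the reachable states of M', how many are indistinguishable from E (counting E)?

2

Every state is reachable, so we keep all 9.
P0 = {F,J,Q} | {D,E,G,M,N,Z}.
Refine {F,J,Q} on symbol 0: members go to different blocks, giving {F,Q} and {J}.
On input 0, block {D,E,G,M,N,Z} splits into {D,E,G,Z} and {M,N}.
Refine {D,E,G,Z} on symbol 1: members go to different blocks, giving {E,G} and {D} and {Z}.
The partition is now stable with 6 blocks: {F,Q} | {E,G} | {J} | {M,N} | {D} | {Z}.
State E belongs to the block {E,G}, which has 2 states.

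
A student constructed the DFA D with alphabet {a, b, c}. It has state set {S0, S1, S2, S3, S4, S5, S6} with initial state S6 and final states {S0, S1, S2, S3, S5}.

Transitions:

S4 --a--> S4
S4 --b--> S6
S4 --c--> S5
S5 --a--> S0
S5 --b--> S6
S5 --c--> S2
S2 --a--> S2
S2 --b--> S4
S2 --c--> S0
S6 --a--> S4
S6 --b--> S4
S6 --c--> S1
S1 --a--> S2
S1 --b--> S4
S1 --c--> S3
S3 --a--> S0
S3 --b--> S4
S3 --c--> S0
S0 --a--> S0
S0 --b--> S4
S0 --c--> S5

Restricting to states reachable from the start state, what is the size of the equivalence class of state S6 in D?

Every state is reachable, so we keep all 7.
P0 = {S0,S1,S2,S3,S5} | {S4,S6}.
Stable partition: {S0,S1,S2,S3,S5} | {S4,S6} — 2 equivalence classes.
State S6 belongs to the block {S4,S6}, which has 2 states.

2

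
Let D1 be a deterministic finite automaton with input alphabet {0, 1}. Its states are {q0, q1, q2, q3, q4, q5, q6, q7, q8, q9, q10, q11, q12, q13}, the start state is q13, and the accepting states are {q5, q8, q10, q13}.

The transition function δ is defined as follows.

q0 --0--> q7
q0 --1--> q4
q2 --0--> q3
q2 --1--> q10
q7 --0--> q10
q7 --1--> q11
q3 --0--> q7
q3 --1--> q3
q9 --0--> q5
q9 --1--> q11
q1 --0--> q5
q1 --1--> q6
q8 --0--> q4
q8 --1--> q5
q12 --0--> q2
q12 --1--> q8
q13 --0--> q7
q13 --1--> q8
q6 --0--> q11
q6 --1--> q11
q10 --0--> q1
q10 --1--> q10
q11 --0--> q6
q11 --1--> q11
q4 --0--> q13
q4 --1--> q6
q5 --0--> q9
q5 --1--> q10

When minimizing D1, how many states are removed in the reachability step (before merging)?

4

No path from q13 leads to q0, q2, q3, q12; the other 10 states are all reachable.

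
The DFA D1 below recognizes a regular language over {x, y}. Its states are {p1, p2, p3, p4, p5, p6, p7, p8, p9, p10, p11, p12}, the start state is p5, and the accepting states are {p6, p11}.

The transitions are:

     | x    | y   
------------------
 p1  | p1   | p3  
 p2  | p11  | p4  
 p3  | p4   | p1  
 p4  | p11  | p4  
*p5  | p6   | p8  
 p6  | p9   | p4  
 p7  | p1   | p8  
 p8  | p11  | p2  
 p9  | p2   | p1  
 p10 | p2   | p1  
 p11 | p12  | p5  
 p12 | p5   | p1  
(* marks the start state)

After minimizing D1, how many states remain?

Reachable states from the start: {p1,p2,p3,p4,p5,p6,p8,p9,p11,p12}. Unreachable: {p7,p10} — drop them.
Initial partition by acceptance: {p6,p11} | {p1,p2,p3,p4,p5,p8,p9,p12}.
Refine {p1,p2,p3,p4,p5,p8,p9,p12} on symbol x: members go to different blocks, giving {p1,p3,p9,p12} and {p2,p4,p5,p8}.
Split {p1,p3,p9,p12} by δ(·,x) → {p3,p9,p12} and {p1}.
Stable partition: {p6,p11} | {p3,p9,p12} | {p2,p4,p5,p8} | {p1} — 4 equivalence classes.

4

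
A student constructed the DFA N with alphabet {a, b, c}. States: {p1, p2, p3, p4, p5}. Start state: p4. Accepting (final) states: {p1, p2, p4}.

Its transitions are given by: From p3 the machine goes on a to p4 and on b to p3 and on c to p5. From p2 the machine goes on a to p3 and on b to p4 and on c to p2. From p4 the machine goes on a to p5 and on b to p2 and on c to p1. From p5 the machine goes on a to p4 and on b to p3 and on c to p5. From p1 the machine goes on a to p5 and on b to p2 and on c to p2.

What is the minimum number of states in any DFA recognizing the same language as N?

P0 = {p1,p2,p4} | {p3,p5}.
Stable partition: {p1,p2,p4} | {p3,p5} — 2 equivalence classes.

2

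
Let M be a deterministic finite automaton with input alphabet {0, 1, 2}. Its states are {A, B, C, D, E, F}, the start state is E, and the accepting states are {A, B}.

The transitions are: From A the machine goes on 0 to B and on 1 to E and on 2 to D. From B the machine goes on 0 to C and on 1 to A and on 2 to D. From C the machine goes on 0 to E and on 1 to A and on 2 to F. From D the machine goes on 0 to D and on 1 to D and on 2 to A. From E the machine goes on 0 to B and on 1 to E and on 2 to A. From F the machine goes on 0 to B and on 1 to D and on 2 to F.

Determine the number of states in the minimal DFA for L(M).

Start with accepting vs non-accepting: {A,B} | {C,D,E,F}.
On input 0, block {A,B} splits into {A} and {B}.
Split {C,D,E,F} by δ(·,0) → {C,D} and {E,F}.
Refine {C,D} on symbol 0: members go to different blocks, giving {C} and {D}.
Split {E,F} by δ(·,1) → {E} and {F}.
No further refinement is possible. Final partition (6 blocks): {A} | {C} | {B} | {E} | {D} | {F}.

6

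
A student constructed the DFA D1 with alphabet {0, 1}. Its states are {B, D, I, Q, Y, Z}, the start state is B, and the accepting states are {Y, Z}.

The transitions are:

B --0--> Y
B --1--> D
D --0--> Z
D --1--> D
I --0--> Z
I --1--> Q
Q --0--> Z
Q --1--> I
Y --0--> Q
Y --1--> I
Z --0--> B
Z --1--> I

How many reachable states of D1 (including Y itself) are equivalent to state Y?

2

Start with accepting vs non-accepting: {Y,Z} | {B,D,I,Q}.
Stable partition: {Y,Z} | {B,D,I,Q} — 2 equivalence classes.
State Y belongs to the block {Y,Z}, which has 2 states.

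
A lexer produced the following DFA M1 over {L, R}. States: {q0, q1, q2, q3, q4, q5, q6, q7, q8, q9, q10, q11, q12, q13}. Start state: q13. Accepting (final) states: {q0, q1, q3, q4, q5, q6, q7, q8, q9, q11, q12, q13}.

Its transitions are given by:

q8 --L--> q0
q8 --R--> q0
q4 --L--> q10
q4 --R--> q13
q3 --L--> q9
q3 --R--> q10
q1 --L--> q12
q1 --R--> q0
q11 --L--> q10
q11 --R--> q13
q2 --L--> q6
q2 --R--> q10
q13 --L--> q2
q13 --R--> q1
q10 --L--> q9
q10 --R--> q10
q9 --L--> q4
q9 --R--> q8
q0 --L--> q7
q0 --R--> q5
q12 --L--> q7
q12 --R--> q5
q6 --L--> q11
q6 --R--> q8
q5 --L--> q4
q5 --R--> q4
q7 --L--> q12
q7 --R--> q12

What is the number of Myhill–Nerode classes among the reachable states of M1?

7

First remove the unreachable states {q3}; 13 states remain.
Initial partition by acceptance: {q0,q1,q4,q5,q6,q7,q8,q9,q11,q12,q13} | {q2,q10}.
Refine {q0,q1,q4,q5,q6,q7,q8,q9,q11,q12,q13} on symbol L: members go to different blocks, giving {q0,q1,q5,q6,q7,q8,q9,q12} and {q4,q11,q13}.
On input L, block {q0,q1,q5,q6,q7,q8,q9,q12} splits into {q0,q1,q7,q8,q12} and {q5,q6,q9}.
On input R, block {q0,q1,q7,q8,q12} splits into {q1,q7,q8} and {q0,q12}.
On input R, block {q4,q11,q13} splits into {q4,q11} and {q13}.
Refine {q5,q6,q9} on symbol R: members go to different blocks, giving {q6,q9} and {q5}.
Stable partition: {q1,q7,q8} | {q2,q10} | {q4,q11} | {q6,q9} | {q0,q12} | {q13} | {q5} — 7 equivalence classes.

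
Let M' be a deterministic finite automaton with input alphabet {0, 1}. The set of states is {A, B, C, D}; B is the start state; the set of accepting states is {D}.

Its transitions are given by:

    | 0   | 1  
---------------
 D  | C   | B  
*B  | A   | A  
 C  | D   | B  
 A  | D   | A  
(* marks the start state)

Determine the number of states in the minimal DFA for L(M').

4

Every state is reachable, so we keep all 4.
P0 = {D} | {A,B,C}.
On input 0, block {A,B,C} splits into {A,C} and {B}.
On input 1, block {A,C} splits into {A} and {C}.
Stable partition: {D} | {A} | {B} | {C} — 4 equivalence classes.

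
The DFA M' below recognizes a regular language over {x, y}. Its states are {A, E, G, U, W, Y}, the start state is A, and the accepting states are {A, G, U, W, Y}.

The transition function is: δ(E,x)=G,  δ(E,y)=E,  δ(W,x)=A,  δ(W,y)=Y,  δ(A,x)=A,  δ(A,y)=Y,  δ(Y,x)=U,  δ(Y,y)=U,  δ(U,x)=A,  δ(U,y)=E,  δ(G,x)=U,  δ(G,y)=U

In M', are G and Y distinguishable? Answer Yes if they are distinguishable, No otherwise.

First remove the unreachable states {W}; 5 states remain.
Initial partition by acceptance: {A,G,U,Y} | {E}.
On input y, block {A,G,U,Y} splits into {A,G,Y} and {U}.
Refine {A,G,Y} on symbol x: members go to different blocks, giving {G,Y} and {A}.
The partition is now stable with 4 blocks: {G,Y} | {E} | {U} | {A}.
G and Y lie in the same block of the stable partition, so they are equivalent — no string distinguishes them.

No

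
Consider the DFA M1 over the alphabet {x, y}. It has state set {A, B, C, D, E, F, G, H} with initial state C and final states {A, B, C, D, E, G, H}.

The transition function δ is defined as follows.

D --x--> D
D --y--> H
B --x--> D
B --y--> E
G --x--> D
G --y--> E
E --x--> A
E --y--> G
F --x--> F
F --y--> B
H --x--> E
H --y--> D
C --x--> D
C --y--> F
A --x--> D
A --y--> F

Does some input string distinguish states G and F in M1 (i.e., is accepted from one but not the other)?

Yes

All states are reachable from the start state.
Start with accepting vs non-accepting: {A,B,C,D,E,G,H} | {F}.
On input y, block {A,B,C,D,E,G,H} splits into {B,D,E,G,H} and {A,C}.
Split {B,D,E,G,H} by δ(·,x) → {B,D,G,H} and {E}.
On input x, block {B,D,G,H} splits into {B,D,G} and {H}.
Refine {B,D,G} on symbol y: members go to different blocks, giving {B,G} and {D}.
No further refinement is possible. Final partition (6 blocks): {B,G} | {F} | {A,C} | {E} | {H} | {D}.
G and F end up in different blocks, so they are distinguishable. For instance, the string 'ε' is accepted from only G.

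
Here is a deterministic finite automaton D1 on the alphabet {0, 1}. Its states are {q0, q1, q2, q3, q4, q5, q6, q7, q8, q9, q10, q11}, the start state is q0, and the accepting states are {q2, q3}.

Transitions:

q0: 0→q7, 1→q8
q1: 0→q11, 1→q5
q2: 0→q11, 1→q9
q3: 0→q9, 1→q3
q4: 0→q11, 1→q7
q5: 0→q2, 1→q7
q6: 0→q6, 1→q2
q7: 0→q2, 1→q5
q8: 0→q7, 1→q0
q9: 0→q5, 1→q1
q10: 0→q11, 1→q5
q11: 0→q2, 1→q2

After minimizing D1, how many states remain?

States {q3,q4,q6,q10} cannot be reached from the start state, so discard them.
Initial partition by acceptance: {q2} | {q0,q1,q5,q7,q8,q9,q11}.
On input 0, block {q0,q1,q5,q7,q8,q9,q11} splits into {q0,q1,q8,q9} and {q5,q7,q11}.
Split {q0,q1,q8,q9} by δ(·,1) → {q0,q8,q9} and {q1}.
Split {q0,q8,q9} by δ(·,1) → {q0,q8} and {q9}.
On input 1, block {q5,q7,q11} splits into {q5,q7} and {q11}.
No further refinement is possible. Final partition (6 blocks): {q2} | {q0,q8} | {q5,q7} | {q1} | {q9} | {q11}.

6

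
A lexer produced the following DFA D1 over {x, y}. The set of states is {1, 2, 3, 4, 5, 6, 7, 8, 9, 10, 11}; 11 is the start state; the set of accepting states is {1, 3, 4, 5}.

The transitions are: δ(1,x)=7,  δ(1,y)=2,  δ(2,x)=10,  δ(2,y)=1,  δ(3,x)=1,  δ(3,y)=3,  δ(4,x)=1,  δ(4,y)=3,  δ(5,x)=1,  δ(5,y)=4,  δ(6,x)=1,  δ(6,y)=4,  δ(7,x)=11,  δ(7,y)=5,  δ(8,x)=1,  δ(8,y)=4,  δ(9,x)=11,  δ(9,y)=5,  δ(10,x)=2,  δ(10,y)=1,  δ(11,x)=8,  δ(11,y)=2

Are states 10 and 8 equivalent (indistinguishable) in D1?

No

States {6,9} cannot be reached from the start state, so discard them.
Initial partition by acceptance: {1,3,4,5} | {2,7,8,10,11}.
Refine {1,3,4,5} on symbol x: members go to different blocks, giving {3,4,5} and {1}.
Refine {2,7,8,10,11} on symbol x: members go to different blocks, giving {2,7,10,11} and {8}.
Refine {2,7,10,11} on symbol x: members go to different blocks, giving {2,7,10} and {11}.
On input x, block {2,7,10} splits into {2,10} and {7}.
No further refinement is possible. Final partition (6 blocks): {3,4,5} | {2,10} | {1} | {8} | {11} | {7}.
10 and 8 end up in different blocks, so they are distinguishable. For instance, the string 'x' is accepted from only 8.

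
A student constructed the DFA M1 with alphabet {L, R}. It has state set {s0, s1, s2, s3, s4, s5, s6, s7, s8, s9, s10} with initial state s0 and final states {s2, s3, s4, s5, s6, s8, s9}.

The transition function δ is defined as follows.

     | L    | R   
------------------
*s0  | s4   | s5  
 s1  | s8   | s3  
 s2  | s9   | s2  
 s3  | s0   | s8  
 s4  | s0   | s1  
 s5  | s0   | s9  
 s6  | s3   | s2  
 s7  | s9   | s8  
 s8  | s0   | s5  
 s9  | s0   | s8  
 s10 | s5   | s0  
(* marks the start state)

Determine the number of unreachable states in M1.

No path from s0 leads to s2, s6, s7, s10; the other 7 states are all reachable.

4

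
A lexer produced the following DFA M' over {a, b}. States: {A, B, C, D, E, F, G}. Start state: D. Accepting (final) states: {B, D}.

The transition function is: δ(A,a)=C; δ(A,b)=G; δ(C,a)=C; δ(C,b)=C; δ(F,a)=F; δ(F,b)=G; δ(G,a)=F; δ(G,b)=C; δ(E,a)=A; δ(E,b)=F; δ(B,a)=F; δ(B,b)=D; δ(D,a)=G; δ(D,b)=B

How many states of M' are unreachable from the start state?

2

No path from D leads to A, E; the other 5 states are all reachable.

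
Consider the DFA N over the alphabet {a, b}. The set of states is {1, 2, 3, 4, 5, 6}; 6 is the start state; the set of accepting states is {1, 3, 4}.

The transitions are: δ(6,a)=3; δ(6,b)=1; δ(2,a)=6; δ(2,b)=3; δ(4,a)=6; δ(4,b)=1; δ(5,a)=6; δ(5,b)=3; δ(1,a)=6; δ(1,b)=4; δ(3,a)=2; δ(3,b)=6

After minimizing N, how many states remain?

States {5} cannot be reached from the start state, so discard them.
Initial partition by acceptance: {1,3,4} | {2,6}.
Refine {1,3,4} on symbol b: members go to different blocks, giving {1,4} and {3}.
Refine {2,6} on symbol a: members go to different blocks, giving {2} and {6}.
The partition is now stable with 4 blocks: {1,4} | {2} | {3} | {6}.

4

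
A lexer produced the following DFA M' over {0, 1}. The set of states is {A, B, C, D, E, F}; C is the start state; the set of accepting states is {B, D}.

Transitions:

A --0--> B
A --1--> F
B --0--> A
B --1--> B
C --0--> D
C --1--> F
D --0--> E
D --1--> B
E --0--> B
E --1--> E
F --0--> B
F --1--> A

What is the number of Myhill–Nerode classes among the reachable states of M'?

2

Every state is reachable, so we keep all 6.
P0 = {B,D} | {A,C,E,F}.
No further refinement is possible. Final partition (2 blocks): {B,D} | {A,C,E,F}.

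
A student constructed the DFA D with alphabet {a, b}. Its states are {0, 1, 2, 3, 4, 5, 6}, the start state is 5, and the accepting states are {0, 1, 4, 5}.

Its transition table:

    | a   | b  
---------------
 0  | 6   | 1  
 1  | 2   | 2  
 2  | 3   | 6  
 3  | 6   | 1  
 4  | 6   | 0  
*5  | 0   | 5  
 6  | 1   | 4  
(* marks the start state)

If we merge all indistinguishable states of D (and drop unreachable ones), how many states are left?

7

Initial partition by acceptance: {0,1,4,5} | {2,3,6}.
Split {0,1,4,5} by δ(·,a) → {0,1,4} and {5}.
Refine {0,1,4} on symbol b: members go to different blocks, giving {0,4} and {1}.
Split {0,4} by δ(·,b) → {0} and {4}.
Refine {2,3,6} on symbol a: members go to different blocks, giving {2,3} and {6}.
Refine {2,3} on symbol a: members go to different blocks, giving {2} and {3}.
The partition is now stable with 7 blocks: {0} | {2} | {5} | {1} | {4} | {6} | {3}.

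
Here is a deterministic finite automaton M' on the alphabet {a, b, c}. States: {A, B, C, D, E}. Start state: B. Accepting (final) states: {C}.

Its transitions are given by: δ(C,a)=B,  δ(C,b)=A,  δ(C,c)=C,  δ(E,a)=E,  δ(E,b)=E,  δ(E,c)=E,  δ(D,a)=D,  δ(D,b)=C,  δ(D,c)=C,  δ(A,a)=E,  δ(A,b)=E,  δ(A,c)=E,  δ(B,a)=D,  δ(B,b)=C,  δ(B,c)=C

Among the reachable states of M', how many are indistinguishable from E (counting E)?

Initial partition by acceptance: {C} | {A,B,D,E}.
Split {A,B,D,E} by δ(·,b) → {A,E} and {B,D}.
Stable partition: {C} | {A,E} | {B,D} — 3 equivalence classes.
The equivalence class containing E is {A,E}, of size 2.

2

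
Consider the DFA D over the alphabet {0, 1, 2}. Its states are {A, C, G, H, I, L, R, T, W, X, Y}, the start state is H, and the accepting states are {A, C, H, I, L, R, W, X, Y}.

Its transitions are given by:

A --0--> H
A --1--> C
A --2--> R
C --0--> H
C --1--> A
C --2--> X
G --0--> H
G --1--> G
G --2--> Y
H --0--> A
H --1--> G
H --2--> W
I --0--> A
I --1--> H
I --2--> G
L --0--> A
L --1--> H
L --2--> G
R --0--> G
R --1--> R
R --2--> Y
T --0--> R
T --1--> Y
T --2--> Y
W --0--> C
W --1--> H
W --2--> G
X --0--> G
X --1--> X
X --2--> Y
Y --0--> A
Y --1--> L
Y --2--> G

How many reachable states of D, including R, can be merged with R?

2

Reachable states from the start: {A,C,G,H,L,R,W,X,Y}. Unreachable: {I,T} — drop them.
Initial partition by acceptance: {A,C,H,L,R,W,X,Y} | {G}.
On input 0, block {A,C,H,L,R,W,X,Y} splits into {A,C,H,L,W,Y} and {R,X}.
Split {A,C,H,L,W,Y} by δ(·,1) → {A,C,L,W,Y} and {H}.
On input 0, block {A,C,L,W,Y} splits into {L,W,Y} and {A,C}.
Split {L,W,Y} by δ(·,1) → {L,W} and {Y}.
The partition is now stable with 6 blocks: {L,W} | {G} | {R,X} | {H} | {A,C} | {Y}.
State R belongs to the block {R,X}, which has 2 states.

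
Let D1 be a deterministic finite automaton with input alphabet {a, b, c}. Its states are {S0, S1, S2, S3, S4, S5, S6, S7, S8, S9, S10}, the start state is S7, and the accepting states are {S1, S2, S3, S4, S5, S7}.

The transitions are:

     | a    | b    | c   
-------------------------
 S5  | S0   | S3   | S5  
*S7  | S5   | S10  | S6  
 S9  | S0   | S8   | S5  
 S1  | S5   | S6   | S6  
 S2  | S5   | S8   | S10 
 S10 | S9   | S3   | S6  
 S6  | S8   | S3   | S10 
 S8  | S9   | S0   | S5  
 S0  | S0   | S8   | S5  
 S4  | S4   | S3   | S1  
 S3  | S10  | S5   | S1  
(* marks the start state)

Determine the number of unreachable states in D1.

No path from S7 leads to S2, S4; the other 9 states are all reachable.

2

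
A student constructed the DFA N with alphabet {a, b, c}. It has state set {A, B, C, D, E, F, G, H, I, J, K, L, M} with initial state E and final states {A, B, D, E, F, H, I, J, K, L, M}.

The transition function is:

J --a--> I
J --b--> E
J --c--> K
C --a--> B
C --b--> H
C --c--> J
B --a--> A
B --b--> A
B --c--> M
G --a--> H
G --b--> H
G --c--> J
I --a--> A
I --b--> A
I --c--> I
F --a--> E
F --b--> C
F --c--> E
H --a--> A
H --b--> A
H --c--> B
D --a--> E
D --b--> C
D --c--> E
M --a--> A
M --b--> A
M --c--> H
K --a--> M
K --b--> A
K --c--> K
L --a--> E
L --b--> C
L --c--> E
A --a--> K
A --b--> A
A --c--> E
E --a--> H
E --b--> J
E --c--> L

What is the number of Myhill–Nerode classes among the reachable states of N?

First remove the unreachable states {D,F,G}; 10 states remain.
P0 = {A,B,E,H,I,J,K,L,M} | {C}.
Split {A,B,E,H,I,J,K,L,M} by δ(·,b) → {A,B,E,H,I,J,K,M} and {L}.
Split {A,B,E,H,I,J,K,M} by δ(·,c) → {A,B,H,I,J,K,M} and {E}.
On input b, block {A,B,H,I,J,K,M} splits into {A,B,H,I,K,M} and {J}.
On input c, block {A,B,H,I,K,M} splits into {B,H,I,K,M} and {A}.
Split {B,H,I,K,M} by δ(·,a) → {B,H,I,M} and {K}.
The partition is now stable with 7 blocks: {B,H,I,M} | {C} | {L} | {E} | {J} | {A} | {K}.

7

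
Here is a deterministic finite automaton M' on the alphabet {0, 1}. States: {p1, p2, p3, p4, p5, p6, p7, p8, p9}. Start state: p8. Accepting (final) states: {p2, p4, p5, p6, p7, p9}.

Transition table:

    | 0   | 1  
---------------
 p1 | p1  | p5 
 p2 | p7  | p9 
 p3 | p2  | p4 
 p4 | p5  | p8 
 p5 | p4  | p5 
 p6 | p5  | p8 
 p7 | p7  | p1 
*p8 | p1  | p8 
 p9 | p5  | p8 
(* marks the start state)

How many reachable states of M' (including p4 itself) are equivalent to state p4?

First remove the unreachable states {p2,p3,p6,p7,p9}; 4 states remain.
Initial partition by acceptance: {p4,p5} | {p1,p8}.
Refine {p4,p5} on symbol 1: members go to different blocks, giving {p4} and {p5}.
Split {p1,p8} by δ(·,1) → {p1} and {p8}.
The partition is now stable with 4 blocks: {p4} | {p1} | {p5} | {p8}.
The equivalence class containing p4 is {p4}, of size 1.

1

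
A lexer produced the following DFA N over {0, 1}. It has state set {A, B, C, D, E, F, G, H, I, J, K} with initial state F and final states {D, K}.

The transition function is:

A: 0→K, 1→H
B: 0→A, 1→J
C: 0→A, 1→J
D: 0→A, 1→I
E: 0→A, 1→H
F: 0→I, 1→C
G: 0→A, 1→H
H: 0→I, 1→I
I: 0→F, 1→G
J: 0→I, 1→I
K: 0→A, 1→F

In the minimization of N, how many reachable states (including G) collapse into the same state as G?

2

First remove the unreachable states {B,D,E}; 8 states remain.
Initial partition by acceptance: {K} | {A,C,F,G,H,I,J}.
Split {A,C,F,G,H,I,J} by δ(·,0) → {C,F,G,H,I,J} and {A}.
Split {C,F,G,H,I,J} by δ(·,0) → {F,H,I,J} and {C,G}.
On input 1, block {F,H,I,J} splits into {F,I} and {H,J}.
Stable partition: {K} | {F,I} | {A} | {C,G} | {H,J} — 5 equivalence classes.
The equivalence class containing G is {C,G}, of size 2.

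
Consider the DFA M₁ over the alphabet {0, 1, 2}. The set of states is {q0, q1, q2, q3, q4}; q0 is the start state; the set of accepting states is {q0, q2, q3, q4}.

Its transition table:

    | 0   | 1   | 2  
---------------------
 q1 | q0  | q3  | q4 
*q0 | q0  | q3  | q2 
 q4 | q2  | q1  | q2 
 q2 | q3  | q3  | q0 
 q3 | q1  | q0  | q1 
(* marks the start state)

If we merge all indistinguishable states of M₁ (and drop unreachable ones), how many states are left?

Start with accepting vs non-accepting: {q0,q2,q3,q4} | {q1}.
Refine {q0,q2,q3,q4} on symbol 0: members go to different blocks, giving {q0,q2,q4} and {q3}.
Split {q0,q2,q4} by δ(·,0) → {q0,q4} and {q2}.
On input 0, block {q0,q4} splits into {q0} and {q4}.
No further refinement is possible. Final partition (5 blocks): {q0} | {q1} | {q3} | {q2} | {q4}.

5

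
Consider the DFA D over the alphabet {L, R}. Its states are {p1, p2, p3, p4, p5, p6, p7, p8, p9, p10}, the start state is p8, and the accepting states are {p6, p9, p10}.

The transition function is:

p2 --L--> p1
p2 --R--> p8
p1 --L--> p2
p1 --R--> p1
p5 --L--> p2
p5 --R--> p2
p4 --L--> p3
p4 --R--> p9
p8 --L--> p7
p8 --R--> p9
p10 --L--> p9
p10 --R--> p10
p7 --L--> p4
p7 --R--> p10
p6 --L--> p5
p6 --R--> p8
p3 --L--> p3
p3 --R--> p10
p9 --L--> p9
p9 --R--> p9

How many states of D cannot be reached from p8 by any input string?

Starting at p8 and following transitions, the reachable set is {p3, p4, p7, p8, p9, p10}. That leaves p1, p2, p5, p6 unreachable — 4 in total.

4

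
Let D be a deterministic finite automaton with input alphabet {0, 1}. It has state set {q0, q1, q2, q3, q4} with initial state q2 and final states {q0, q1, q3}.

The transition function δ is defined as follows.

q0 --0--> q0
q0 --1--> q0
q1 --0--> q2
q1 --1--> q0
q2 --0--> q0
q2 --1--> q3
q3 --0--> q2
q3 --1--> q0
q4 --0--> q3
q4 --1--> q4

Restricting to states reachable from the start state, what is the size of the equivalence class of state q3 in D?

1

First remove the unreachable states {q1,q4}; 3 states remain.
Start with accepting vs non-accepting: {q0,q3} | {q2}.
Refine {q0,q3} on symbol 0: members go to different blocks, giving {q0} and {q3}.
Stable partition: {q0} | {q2} | {q3} — 3 equivalence classes.
State q3 belongs to the block {q3}, which has 1 states.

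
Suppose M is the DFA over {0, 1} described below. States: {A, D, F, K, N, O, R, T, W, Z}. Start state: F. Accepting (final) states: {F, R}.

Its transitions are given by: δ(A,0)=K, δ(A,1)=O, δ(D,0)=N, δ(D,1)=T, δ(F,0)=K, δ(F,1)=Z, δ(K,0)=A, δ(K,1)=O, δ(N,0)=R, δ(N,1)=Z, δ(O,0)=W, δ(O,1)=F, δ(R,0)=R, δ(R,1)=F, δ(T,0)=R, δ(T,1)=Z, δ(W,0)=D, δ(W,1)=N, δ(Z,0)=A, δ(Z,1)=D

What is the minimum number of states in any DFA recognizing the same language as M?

8

P0 = {F,R} | {A,D,K,N,O,T,W,Z}.
On input 0, block {F,R} splits into {F} and {R}.
On input 0, block {A,D,K,N,O,T,W,Z} splits into {A,D,K,O,W,Z} and {N,T}.
Split {A,D,K,O,W,Z} by δ(·,0) → {A,K,O,W,Z} and {D}.
Split {A,K,O,W,Z} by δ(·,0) → {A,K,O,Z} and {W}.
Refine {A,K,O,Z} on symbol 0: members go to different blocks, giving {A,K,Z} and {O}.
On input 1, block {A,K,Z} splits into {A,K} and {Z}.
No further refinement is possible. Final partition (8 blocks): {F} | {A,K} | {R} | {N,T} | {D} | {W} | {O} | {Z}.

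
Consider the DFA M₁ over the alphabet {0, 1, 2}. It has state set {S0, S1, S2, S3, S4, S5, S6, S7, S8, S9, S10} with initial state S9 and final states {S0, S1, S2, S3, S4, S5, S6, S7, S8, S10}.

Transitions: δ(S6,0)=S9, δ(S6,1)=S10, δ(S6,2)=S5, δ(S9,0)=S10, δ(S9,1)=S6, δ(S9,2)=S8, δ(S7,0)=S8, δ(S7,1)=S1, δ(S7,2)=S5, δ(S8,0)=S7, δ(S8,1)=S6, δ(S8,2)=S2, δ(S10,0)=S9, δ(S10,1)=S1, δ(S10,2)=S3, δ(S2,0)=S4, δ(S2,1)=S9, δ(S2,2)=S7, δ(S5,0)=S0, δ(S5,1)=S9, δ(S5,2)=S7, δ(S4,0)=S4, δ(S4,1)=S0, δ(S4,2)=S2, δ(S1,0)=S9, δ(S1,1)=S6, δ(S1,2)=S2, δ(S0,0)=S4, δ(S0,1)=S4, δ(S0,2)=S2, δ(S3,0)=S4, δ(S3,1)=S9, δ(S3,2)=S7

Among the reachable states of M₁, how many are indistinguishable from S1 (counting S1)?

Initial partition by acceptance: {S0,S1,S2,S3,S4,S5,S6,S7,S8,S10} | {S9}.
On input 0, block {S0,S1,S2,S3,S4,S5,S6,S7,S8,S10} splits into {S0,S2,S3,S4,S5,S7,S8} and {S1,S6,S10}.
Refine {S0,S2,S3,S4,S5,S7,S8} on symbol 1: members go to different blocks, giving {S2,S3,S5} and {S0,S4} and {S7,S8}.
No further refinement is possible. Final partition (5 blocks): {S2,S3,S5} | {S9} | {S1,S6,S10} | {S0,S4} | {S7,S8}.
The equivalence class containing S1 is {S1,S6,S10}, of size 3.

3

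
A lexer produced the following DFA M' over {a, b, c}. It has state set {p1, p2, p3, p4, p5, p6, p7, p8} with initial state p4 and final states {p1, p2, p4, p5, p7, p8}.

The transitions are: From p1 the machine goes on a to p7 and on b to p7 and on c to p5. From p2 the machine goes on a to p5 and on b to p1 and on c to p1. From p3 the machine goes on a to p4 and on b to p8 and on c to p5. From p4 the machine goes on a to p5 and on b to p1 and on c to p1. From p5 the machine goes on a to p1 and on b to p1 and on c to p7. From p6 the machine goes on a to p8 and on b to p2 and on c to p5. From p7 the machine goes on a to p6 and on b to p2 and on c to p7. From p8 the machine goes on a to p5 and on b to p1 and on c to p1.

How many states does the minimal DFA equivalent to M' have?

5

First remove the unreachable states {p3}; 7 states remain.
Initial partition by acceptance: {p1,p2,p4,p5,p7,p8} | {p6}.
Split {p1,p2,p4,p5,p7,p8} by δ(·,a) → {p1,p2,p4,p5,p8} and {p7}.
Refine {p1,p2,p4,p5,p8} on symbol a: members go to different blocks, giving {p2,p4,p5,p8} and {p1}.
Split {p2,p4,p5,p8} by δ(·,a) → {p2,p4,p8} and {p5}.
Stable partition: {p2,p4,p8} | {p6} | {p7} | {p1} | {p5} — 5 equivalence classes.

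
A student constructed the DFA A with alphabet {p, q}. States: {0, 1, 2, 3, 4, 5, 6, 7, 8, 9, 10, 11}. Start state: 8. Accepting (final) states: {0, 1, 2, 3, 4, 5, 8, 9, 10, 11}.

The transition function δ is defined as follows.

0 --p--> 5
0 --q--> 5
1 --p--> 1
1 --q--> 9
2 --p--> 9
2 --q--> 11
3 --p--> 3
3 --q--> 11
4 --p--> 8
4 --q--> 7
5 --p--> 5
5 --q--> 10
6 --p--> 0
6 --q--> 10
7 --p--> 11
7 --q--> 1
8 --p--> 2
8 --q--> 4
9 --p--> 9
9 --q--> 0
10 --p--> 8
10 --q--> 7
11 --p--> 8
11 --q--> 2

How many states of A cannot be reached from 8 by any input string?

No path from 8 leads to 3, 6; the other 10 states are all reachable.

2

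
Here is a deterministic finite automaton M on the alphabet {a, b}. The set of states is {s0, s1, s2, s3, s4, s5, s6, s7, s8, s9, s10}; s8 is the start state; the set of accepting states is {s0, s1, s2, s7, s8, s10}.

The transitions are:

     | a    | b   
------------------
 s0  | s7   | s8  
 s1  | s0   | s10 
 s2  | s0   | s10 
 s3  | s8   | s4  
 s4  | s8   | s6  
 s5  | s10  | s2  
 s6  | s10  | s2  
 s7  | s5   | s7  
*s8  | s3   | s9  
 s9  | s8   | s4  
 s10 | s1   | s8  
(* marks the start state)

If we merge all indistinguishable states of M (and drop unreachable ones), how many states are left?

Every state is reachable, so we keep all 11.
P0 = {s0,s1,s2,s7,s8,s10} | {s3,s4,s5,s6,s9}.
On input a, block {s0,s1,s2,s7,s8,s10} splits into {s0,s1,s2,s10} and {s7,s8}.
On input a, block {s0,s1,s2,s10} splits into {s1,s2,s10} and {s0}.
On input a, block {s1,s2,s10} splits into {s1,s2} and {s10}.
Refine {s3,s4,s5,s6,s9} on symbol a: members go to different blocks, giving {s3,s4,s9} and {s5,s6}.
Refine {s3,s4,s9} on symbol b: members go to different blocks, giving {s3,s9} and {s4}.
Refine {s7,s8} on symbol a: members go to different blocks, giving {s7} and {s8}.
The partition is now stable with 8 blocks: {s1,s2} | {s3,s9} | {s7} | {s0} | {s10} | {s5,s6} | {s4} | {s8}.

8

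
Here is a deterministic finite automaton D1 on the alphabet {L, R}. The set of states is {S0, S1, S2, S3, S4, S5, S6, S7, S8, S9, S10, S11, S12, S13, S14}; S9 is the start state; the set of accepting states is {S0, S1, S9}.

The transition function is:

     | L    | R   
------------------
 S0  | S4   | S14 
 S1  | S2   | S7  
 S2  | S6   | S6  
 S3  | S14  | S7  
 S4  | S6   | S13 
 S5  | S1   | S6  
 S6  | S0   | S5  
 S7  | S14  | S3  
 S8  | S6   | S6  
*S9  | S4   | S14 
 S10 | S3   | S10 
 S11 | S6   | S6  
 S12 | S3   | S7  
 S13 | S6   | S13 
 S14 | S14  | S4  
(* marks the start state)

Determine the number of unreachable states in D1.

BFS from S9 reaches {S0, S1, S2, S3, S4, S5, S6, S7, S9, S13, S14}; the 4 state(s) S8, S10, S11, S12 are never visited.

4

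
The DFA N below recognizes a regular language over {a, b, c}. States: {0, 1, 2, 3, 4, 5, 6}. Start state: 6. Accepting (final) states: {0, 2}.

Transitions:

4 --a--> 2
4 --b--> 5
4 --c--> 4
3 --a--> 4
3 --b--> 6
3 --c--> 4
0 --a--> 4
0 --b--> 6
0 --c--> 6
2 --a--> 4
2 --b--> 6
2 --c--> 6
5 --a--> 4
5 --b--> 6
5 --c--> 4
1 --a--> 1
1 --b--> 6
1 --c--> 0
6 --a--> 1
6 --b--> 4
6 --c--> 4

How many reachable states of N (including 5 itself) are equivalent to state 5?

1

First remove the unreachable states {3}; 6 states remain.
Initial partition by acceptance: {0,2} | {1,4,5,6}.
Split {1,4,5,6} by δ(·,a) → {1,5,6} and {4}.
Split {1,5,6} by δ(·,a) → {1,6} and {5}.
Refine {1,6} on symbol b: members go to different blocks, giving {1} and {6}.
Stable partition: {0,2} | {1} | {4} | {5} | {6} — 5 equivalence classes.
The equivalence class containing 5 is {5}, of size 1.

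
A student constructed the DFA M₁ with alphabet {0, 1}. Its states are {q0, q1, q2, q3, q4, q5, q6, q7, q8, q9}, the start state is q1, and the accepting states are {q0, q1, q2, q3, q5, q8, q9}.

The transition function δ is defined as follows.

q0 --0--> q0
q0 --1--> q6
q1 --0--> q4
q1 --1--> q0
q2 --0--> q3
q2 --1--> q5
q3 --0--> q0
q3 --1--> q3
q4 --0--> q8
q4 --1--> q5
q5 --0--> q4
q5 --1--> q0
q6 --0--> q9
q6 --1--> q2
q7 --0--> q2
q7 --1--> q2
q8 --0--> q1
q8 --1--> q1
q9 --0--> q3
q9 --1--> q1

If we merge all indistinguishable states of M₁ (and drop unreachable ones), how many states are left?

7

First remove the unreachable states {q7}; 9 states remain.
Initial partition by acceptance: {q0,q1,q2,q3,q5,q8,q9} | {q4,q6}.
Split {q0,q1,q2,q3,q5,q8,q9} by δ(·,0) → {q0,q2,q3,q8,q9} and {q1,q5}.
On input 0, block {q0,q2,q3,q8,q9} splits into {q0,q2,q3,q9} and {q8}.
On input 1, block {q0,q2,q3,q9} splits into {q2,q9} and {q0} and {q3}.
Refine {q4,q6} on symbol 0: members go to different blocks, giving {q4} and {q6}.
Stable partition: {q2,q9} | {q4} | {q1,q5} | {q8} | {q0} | {q3} | {q6} — 7 equivalence classes.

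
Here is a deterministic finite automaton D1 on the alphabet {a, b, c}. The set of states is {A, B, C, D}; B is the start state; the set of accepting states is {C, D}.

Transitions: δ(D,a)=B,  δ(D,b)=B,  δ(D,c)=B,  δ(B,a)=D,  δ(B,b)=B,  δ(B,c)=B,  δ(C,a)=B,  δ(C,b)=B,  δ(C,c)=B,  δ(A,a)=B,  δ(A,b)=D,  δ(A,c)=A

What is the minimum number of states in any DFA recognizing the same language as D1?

States {A,C} cannot be reached from the start state, so discard them.
Start with accepting vs non-accepting: {D} | {B}.
The partition is now stable with 2 blocks: {D} | {B}.

2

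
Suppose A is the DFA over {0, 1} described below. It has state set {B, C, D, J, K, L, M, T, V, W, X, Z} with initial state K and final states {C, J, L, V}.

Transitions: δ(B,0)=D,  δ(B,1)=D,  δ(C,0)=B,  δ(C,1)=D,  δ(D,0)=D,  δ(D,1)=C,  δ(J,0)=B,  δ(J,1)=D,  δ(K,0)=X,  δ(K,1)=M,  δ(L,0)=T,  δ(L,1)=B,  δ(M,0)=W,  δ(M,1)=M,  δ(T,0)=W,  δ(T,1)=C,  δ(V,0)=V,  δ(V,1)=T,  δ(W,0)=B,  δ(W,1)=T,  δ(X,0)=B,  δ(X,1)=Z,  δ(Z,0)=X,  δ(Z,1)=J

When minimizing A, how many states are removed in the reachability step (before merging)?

2

No path from K leads to L, V; the other 10 states are all reachable.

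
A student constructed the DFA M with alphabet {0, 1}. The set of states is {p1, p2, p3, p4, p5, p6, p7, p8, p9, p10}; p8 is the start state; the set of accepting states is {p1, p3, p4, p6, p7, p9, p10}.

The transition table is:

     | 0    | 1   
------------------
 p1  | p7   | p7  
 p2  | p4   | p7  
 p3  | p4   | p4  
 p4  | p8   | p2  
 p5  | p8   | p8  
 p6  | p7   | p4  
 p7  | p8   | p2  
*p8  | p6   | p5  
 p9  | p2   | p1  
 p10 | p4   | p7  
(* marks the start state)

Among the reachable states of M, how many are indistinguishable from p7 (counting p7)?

Reachable states from the start: {p2,p4,p5,p6,p7,p8}. Unreachable: {p1,p3,p9,p10} — drop them.
Initial partition by acceptance: {p4,p6,p7} | {p2,p5,p8}.
On input 0, block {p4,p6,p7} splits into {p4,p7} and {p6}.
Split {p2,p5,p8} by δ(·,0) → {p2} and {p5} and {p8}.
The partition is now stable with 5 blocks: {p4,p7} | {p2} | {p6} | {p5} | {p8}.
State p7 belongs to the block {p4,p7}, which has 2 states.

2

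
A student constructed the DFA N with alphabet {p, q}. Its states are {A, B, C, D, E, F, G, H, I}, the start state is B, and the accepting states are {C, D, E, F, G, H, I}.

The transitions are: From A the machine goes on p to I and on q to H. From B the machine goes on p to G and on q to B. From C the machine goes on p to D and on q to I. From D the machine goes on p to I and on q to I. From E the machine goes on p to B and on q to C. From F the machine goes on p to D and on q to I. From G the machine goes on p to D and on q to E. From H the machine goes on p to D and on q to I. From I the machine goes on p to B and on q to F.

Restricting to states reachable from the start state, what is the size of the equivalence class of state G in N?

3

First remove the unreachable states {A,H}; 7 states remain.
Initial partition by acceptance: {C,D,E,F,G,I} | {B}.
Split {C,D,E,F,G,I} by δ(·,p) → {C,D,F,G} and {E,I}.
Split {C,D,F,G} by δ(·,p) → {C,F,G} and {D}.
Stable partition: {C,F,G} | {B} | {E,I} | {D} — 4 equivalence classes.
State G belongs to the block {C,F,G}, which has 3 states.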